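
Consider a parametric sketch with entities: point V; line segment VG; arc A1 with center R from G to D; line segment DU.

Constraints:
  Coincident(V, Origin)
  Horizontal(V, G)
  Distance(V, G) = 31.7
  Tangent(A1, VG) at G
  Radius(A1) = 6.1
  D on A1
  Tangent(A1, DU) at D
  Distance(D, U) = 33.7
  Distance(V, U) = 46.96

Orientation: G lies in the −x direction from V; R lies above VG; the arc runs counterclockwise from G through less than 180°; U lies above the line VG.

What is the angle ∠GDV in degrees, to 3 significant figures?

122°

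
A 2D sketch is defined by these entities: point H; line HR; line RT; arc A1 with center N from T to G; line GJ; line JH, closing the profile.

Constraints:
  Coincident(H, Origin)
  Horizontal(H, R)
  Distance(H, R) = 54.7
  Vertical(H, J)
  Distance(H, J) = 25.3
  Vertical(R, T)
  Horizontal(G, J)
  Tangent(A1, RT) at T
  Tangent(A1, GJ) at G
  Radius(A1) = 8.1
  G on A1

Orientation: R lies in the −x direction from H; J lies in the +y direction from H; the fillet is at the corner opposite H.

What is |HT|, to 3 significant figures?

57.3

H is at the origin; HR is horizontal with |HR| = 54.7 and R on the −x side, so R = (-54.7, 0.00). H and J share the same x with |HJ| = 25.3 and J on the +y side, so J = (0.00, 25.3). The virtual corner opposite H is at (-54.7, 25.3). The tangent condition forces NT to be normal to RT and since A1 is tangent to GJ there, NG ⟂ GJ, with radius 8.1, so the center N sits 8.1 in from both sides at N = (-46.6, 17.2). That places the tangent points at T = (-54.7, 17.2) on RT and G = (-46.6, 25.3) on GJ. Then |HT| = |T − H| = 57.3.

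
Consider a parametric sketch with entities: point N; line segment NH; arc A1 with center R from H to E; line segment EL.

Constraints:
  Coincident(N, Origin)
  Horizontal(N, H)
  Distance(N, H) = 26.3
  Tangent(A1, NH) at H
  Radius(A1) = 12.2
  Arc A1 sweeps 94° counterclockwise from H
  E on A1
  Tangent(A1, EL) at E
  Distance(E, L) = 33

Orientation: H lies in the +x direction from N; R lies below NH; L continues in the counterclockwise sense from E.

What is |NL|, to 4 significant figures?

48.82

N is at the origin; N and H share the same y with |NH| = 26.3 and H on the +x side, so H = (26.30, 0.000). Since A1 is tangent to NH there, RH ⟂ NH, so R = H + (0, -12.2) = (26.30, -12.20). On A1, H sits at bearing 90° from R; a 94° counterclockwise sweep puts E at bearing 184°, so E = R + 12.2·(cos 184°, sin 184°) = (14.13, -13.05). Since A1 is tangent to EL there, RE ⟂ EL, so EL runs along (−sin 184°, cos 184°); with |EL| = 33.0, L = (16.43, -45.97). Then |NL| = |L − N| = 48.82.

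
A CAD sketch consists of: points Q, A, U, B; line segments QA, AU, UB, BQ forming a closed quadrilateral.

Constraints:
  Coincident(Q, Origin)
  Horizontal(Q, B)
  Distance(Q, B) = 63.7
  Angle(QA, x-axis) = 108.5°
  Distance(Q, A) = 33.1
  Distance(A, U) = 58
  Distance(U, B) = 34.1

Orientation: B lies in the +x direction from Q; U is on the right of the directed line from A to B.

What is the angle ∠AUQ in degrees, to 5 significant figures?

27.806°

Checks: |AU| = 58.00 ✓; |UB| = 34.10 ✓.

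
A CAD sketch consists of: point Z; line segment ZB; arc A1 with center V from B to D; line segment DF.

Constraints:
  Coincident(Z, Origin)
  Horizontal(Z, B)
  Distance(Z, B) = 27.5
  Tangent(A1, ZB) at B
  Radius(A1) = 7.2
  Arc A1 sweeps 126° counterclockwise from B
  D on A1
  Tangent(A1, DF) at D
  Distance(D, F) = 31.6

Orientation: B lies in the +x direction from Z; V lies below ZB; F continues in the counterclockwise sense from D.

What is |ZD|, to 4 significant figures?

24.51

Tangency of A1 to ZB means the radius VB is perpendicular to ZB, so V = B + (0, -7.2) = (27.50, -7.200). On A1, B sits at bearing 90° from V; a 126° counterclockwise sweep puts D at bearing 216°, so D = V + 7.2·(cos 216°, sin 216°) = (21.68, -11.43). Then |ZD| = |D − Z| = 24.51.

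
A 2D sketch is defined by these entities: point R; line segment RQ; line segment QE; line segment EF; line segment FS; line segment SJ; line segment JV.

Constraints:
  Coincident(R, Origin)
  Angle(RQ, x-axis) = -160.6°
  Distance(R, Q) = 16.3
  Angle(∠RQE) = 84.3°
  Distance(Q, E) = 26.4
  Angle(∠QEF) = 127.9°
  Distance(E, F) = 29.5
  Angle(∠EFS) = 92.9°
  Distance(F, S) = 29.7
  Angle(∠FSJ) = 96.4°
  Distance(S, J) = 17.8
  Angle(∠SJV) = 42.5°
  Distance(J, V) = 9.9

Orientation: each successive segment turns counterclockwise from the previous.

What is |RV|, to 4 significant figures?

22.49

R is at the origin; RQ runs at -160.6° with length 16.3, so Q = (-15.37, -5.414). ∠RQE = 84.3° gives QE at -64.90° from the x-axis; with |QE| = 26.4, E = (-4.176, -29.32). ∠QEF = 127.9° gives EF at -12.80° from the x-axis; with |EF| = 29.5, F = (24.59, -35.86). ∠EFS = 92.9° gives FS at 74.30° from the x-axis; with |FS| = 29.7, S = (32.63, -7.265). ∠FSJ = 96.4° gives SJ at 157.9° from the x-axis; with |SJ| = 17.8, J = (16.14, -0.5682). ∠SJV = 42.5° gives JV at -64.60° from the x-axis; with |JV| = 9.9, V = (20.38, -9.511). Then |RV| = |V − R| = 22.49.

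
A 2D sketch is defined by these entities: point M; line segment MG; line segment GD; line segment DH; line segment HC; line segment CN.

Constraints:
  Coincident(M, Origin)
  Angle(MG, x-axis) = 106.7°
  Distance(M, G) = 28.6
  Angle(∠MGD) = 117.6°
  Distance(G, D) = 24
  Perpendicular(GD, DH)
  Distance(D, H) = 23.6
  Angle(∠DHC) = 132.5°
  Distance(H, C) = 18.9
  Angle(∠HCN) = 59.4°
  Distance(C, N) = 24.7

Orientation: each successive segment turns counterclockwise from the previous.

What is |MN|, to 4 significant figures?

22.47

∠DHC = 132.5° gives HC at -53.40° from the x-axis; with |HC| = 18.9, C = (-24.98, -6.415). ∠HCN = 59.4° gives CN at 67.20° from the x-axis; with |CN| = 24.7, N = (-15.41, 16.35). Then |MN| = |N − M| = 22.47.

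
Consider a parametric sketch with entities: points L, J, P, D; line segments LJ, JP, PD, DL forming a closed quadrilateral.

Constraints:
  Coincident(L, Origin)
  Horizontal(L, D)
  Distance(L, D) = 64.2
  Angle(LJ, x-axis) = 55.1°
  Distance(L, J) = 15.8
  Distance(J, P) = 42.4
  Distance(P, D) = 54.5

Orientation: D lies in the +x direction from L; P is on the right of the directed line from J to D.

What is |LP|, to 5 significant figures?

33.613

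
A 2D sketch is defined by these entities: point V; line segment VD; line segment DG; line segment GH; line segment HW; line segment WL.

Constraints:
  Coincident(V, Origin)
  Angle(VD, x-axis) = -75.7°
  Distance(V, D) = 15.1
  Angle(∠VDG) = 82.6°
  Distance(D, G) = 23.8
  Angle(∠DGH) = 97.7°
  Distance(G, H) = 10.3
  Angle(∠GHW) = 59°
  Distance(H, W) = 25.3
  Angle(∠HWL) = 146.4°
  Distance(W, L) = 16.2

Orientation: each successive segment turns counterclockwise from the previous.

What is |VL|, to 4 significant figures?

29.69

V is at the origin; VD runs at -75.7° with length 15.1, so D = (3.730, -14.63). ∠VDG = 82.6° gives DG at 21.70° from the x-axis; with |DG| = 23.8, G = (25.84, -5.832). ∠DGH = 97.7° gives GH at 104.0° from the x-axis; with |GH| = 10.3, H = (23.35, 4.162). ∠GHW = 59.0° gives HW at -135.0° from the x-axis; with |HW| = 25.3, W = (5.461, -13.73). ∠HWL = 146.4° gives WL at -101.4° from the x-axis; with |WL| = 16.2, L = (2.259, -29.61). Then |VL| = |L − V| = 29.69.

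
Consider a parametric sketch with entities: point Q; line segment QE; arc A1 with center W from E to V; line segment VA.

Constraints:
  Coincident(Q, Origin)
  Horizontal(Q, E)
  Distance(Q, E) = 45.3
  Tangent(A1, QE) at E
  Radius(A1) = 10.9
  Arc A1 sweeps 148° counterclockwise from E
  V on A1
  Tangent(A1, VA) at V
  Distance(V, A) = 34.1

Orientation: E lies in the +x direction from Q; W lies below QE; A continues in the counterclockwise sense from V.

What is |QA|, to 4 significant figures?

78.39

Q is at the origin; QE is horizontal with |QE| = 45.3 and E on the +x side, so E = (45.30, 0.000). Since A1 is tangent to QE there, WE ⟂ QE, so W = E + (0, -10.9) = (45.30, -10.90). On A1, E sits at bearing 90° from W; a 148° counterclockwise sweep puts V at bearing 238°, so V = W + 10.9·(cos 238°, sin 238°) = (39.52, -20.14). Tangency of A1 to VA means the radius WV is perpendicular to VA, so VA runs along (−sin 238°, cos 238°); with |VA| = 34.1, A = (68.44, -38.21). Then |QA| = |A − Q| = 78.39.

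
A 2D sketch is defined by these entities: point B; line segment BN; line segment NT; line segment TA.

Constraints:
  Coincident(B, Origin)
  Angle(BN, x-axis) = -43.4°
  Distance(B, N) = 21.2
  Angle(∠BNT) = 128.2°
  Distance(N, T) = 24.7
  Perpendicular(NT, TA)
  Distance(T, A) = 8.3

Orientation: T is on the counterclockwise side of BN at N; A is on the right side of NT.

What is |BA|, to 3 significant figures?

45.3

∠BNT = 128.2°, so NT runs at -43.4° + (180° − 128.2°) = 8.40° from the x-axis; with |NT| = 24.7, T = N + 24.7·(cos 8.40°, sin 8.40°) = (39.8, -11.0). The perpendicularity gives TA at right angles to NT; with |TA| = 8.3 on the right of NT, A = T + 8.3·(0.146, -0.989) = (41.1, -19.2). Then |BA| = |A − B| = 45.3.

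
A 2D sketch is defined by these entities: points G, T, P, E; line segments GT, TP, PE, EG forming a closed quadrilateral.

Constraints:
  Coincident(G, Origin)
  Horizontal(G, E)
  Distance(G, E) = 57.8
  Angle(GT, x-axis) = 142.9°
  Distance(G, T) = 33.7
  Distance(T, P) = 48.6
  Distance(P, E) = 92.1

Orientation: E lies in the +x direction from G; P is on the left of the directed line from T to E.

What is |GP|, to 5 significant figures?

65.349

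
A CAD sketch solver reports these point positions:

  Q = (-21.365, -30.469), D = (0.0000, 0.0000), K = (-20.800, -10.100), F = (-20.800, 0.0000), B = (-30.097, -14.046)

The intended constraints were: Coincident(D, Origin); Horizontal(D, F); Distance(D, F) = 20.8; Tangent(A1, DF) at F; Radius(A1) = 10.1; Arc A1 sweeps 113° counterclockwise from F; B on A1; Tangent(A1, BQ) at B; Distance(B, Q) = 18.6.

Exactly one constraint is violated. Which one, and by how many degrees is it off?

Tangent(A1, BQ) at B — off by 5.00°.

D = (0.00, 0.00) ✓; D.y = 0.00, F.y = 0.00 ✓; |DF| = 20.80 ✓; ∠(KF, FD) = 90.00° ✓; |KF| = 10.10 ✓; bearing(K→B) − bearing(K→F) = 113.0° ✓; |KB| = 10.10 ✓; ∠(KB, BQ) = 85.00° ✗; |BQ| = 18.60 ✓.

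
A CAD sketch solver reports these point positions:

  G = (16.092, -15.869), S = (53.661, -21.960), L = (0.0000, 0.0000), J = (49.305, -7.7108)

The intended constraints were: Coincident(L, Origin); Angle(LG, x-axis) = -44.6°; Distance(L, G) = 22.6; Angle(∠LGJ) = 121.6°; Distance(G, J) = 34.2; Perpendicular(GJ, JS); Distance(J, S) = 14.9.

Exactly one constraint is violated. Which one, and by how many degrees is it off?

Perpendicular(GJ, JS) — off by 3.20°.

L = (0.00, 0.00) ✓; LG at -44.60° ✓; |LG| = 22.60 ✓; ∠LGJ = 121.6° ✓; |GJ| = 34.20 ✓; ∠(GJ, JS) = 86.80° ✗; |JS| = 14.90 ✓.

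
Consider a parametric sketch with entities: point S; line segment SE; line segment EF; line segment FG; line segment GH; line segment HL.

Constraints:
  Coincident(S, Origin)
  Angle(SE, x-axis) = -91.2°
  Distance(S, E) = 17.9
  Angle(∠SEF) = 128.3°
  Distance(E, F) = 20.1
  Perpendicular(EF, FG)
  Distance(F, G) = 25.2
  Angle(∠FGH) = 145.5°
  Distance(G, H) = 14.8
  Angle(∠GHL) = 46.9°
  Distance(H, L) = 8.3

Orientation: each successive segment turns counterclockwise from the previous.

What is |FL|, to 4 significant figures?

31.00

∠FGH = 145.5° gives GH at 85.00° from the x-axis; with |GH| = 14.8, H = (32.45, 3.507). ∠GHL = 46.9° gives HL at -141.9° from the x-axis; with |HL| = 8.3, L = (25.92, -1.614). Then |FL| = |L − F| = 31.00.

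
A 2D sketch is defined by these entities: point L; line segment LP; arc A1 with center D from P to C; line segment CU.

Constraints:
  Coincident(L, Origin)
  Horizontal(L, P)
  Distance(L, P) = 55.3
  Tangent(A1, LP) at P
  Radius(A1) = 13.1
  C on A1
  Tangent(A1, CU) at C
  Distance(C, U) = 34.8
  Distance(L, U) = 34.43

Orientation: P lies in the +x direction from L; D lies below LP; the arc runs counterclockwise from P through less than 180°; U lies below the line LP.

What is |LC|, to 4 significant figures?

46.48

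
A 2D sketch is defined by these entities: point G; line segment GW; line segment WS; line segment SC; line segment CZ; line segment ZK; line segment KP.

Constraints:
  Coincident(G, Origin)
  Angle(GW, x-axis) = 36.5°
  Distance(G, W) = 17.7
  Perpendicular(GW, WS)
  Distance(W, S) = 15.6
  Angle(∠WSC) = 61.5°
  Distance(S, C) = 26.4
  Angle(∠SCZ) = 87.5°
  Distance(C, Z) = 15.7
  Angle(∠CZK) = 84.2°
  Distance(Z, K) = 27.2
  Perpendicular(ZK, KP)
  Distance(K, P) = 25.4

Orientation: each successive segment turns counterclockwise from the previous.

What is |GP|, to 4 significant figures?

27.73

G is at the origin; GW runs at 36.5° with length 17.7, so W = (14.23, 10.53). GW ⟂ WS, so WS runs at 126.5°; with |WS| = 15.6, S = (4.949, 23.07). ∠WSC = 61.5° gives SC at -115.0° from the x-axis; with |SC| = 26.4, C = (-6.208, -0.8580). ∠SCZ = 87.5° gives CZ at -22.50° from the x-axis; with |CZ| = 15.7, Z = (8.297, -6.866). ∠CZK = 84.2° gives ZK at 73.30° from the x-axis; with |ZK| = 27.2, K = (16.11, 19.19). ZK is perpendicular to KP, so KP runs at 163.3°; with |KP| = 25.4, P = (-8.216, 26.49). Then |GP| = |P − G| = 27.73.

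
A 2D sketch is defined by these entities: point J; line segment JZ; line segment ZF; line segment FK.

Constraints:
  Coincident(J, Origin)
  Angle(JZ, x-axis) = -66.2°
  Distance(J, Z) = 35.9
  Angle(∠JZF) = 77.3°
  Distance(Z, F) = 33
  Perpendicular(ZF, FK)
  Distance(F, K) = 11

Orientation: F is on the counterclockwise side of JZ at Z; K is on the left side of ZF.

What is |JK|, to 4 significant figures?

34.75

J is at the origin; JZ runs at -66.2° with length 35.9, so Z = 35.9·(cos -66.2°, sin -66.2°) = (14.49, -32.85). ∠JZF = 77.3°, so ZF runs at -66.2° + (180° − 77.3°) = 36.50° from the x-axis; with |ZF| = 33.0, F = Z + 33.0·(cos 36.50°, sin 36.50°) = (41.01, -13.22). The perpendicularity gives FK at right angles to ZF; with |FK| = 11.0 on the left of ZF, K = F + 11.0·(-0.5948, 0.8039) = (34.47, -4.375). Then |JK| = |K − J| = 34.75.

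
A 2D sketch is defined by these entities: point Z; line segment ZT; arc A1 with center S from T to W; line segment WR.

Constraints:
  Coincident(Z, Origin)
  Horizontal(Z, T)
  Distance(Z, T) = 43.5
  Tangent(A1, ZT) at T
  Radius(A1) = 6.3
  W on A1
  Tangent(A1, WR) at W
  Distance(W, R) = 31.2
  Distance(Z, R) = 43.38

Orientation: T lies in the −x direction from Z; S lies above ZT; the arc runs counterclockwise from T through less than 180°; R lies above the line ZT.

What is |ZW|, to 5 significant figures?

37.787

Z is at the origin; Z and T share the same y with |ZT| = 43.5 and T on the −x side, so T = (-43.500, 0.0000). Since A1 is tangent to ZT there, ST ⟂ ZT, so S = T + (0, 6.3) = (-43.500, 6.3000). Since SW ⟂ WR (tangency), |SR| = √(6.3² + 31.2²) = 31.830 regardless of where W sits on A1. So R lies on both circle(Z, 43.38) and circle(S, 31.830); the above-ZT intersection is R = (-27.310, 33.705). W is the foot of the tangent from R: W = (-37.549, 4.2325).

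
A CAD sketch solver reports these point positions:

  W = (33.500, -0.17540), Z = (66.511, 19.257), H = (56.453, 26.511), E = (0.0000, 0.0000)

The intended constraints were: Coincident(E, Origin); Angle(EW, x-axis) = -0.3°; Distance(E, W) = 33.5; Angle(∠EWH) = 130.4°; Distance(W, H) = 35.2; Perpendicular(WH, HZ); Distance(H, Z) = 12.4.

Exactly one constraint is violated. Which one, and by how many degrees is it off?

Perpendicular(WH, HZ) — off by 4.90°.

E = (0.00, 0.00) ✓; EW at -0.3000° ✓; |EW| = 33.50 ✓; ∠EWH = 130.4° ✓; |WH| = 35.20 ✓; ∠(WH, HZ) = 85.10° ✗; |HZ| = 12.40 ✓.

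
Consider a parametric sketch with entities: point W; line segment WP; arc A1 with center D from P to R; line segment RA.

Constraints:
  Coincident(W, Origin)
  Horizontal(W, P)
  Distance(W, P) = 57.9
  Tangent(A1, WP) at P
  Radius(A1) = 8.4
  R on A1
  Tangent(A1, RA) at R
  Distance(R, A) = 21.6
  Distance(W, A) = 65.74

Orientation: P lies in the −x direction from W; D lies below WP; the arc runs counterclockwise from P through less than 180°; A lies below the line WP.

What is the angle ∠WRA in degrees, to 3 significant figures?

78.1°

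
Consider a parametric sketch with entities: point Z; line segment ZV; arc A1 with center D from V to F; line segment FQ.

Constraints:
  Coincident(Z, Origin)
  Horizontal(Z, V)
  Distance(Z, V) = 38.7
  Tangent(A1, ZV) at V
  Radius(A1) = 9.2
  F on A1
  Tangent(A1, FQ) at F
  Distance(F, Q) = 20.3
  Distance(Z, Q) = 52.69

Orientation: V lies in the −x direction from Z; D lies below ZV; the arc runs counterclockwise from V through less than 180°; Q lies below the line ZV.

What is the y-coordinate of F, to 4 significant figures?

-11.52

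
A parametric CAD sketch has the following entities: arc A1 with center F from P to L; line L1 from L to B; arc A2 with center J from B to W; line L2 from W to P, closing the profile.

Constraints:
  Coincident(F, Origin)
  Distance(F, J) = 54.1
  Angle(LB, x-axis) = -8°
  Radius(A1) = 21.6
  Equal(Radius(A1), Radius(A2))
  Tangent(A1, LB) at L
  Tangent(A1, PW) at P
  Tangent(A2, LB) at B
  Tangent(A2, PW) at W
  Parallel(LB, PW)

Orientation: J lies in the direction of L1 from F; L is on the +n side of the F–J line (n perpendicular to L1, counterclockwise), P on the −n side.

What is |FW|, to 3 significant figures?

58.3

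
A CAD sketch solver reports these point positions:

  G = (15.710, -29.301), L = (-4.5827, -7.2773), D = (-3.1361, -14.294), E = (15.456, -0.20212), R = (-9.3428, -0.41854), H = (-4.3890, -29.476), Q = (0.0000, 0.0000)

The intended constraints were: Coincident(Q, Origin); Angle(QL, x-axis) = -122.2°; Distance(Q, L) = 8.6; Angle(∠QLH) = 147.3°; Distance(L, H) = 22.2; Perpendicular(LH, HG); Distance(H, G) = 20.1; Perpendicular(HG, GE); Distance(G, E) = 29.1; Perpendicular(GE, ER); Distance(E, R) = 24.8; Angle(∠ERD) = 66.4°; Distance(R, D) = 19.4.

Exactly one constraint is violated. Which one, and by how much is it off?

Distance(R, D) = 19.4 — off by 4.20.

Q = (0.00, 0.00) ✓; QL at -122.2° ✓; |QL| = 8.600 ✓; ∠QLH = 147.3° ✓; |LH| = 22.20 ✓; ∠(LH, HG) = 90.00° ✓; |HG| = 20.10 ✓; ∠(HG, GE) = 90.00° ✓; |GE| = 29.10 ✓; ∠(GE, ER) = 90.00° ✓; |ER| = 24.80 ✓; ∠ERD = 66.40° ✓; |RD| = 15.20 ✗.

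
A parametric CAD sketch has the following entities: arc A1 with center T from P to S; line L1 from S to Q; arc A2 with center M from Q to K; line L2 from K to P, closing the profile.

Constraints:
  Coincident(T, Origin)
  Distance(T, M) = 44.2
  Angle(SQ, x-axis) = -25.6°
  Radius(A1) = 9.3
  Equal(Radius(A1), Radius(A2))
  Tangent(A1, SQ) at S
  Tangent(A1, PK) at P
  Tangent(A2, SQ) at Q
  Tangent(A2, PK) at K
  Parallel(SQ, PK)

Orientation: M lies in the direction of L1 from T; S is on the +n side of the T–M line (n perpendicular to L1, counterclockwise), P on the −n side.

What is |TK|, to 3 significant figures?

45.2

The slot axis is L1's direction at -25.6°, so u = (cos -25.6°, sin -25.6°) = (0.902, -0.432) and n = (−sin -25.6°, cos -25.6°) = (0.432, 0.902). T is at the origin and M lies 44.2 along u from T, so M = 44.2·u = (39.9, -19.1). Tangency of A1 to both parallel lines with radius 9.3 puts S and P at T ± 9.3·n: S = (4.02, 8.39), P = (-4.02, -8.39). Equal radii place Q and K the same way about M: Q = M + 9.3·n = (43.9, -10.7), K = M − 9.3·n = (35.8, -27.5). Then |TK| = |K − T| = 45.2.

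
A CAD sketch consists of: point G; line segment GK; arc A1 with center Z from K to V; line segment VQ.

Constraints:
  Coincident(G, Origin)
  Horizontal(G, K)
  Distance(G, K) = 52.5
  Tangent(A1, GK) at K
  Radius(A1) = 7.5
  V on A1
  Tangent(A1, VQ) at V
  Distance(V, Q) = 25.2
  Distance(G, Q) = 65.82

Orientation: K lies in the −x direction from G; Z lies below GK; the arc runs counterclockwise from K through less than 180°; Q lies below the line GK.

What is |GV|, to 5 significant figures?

60.533

G is at the origin; G and K share the same y with |GK| = 52.5 and K on the −x side, so K = (-52.500, 0.0000). The tangent condition forces ZK to be normal to GK, so Z = K + (0, -7.5) = (-52.500, -7.5000). Since ZV ⟂ VQ (tangency), |ZQ| = √(7.5² + 25.2²) = 26.292 regardless of where V sits on A1. So Q lies on both circle(G, 65.82) and circle(Z, 26.292); the below-GK intersection is Q = (-56.682, -33.458). V is the foot of the tangent from Q: V = (-59.937, -8.4688).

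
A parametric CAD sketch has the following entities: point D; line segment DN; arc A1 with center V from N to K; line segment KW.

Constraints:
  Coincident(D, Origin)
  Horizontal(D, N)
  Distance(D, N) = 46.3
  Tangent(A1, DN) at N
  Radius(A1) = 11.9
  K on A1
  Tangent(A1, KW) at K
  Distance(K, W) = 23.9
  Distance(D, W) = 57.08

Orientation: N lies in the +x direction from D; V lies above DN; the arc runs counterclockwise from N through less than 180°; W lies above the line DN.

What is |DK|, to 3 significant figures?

59.1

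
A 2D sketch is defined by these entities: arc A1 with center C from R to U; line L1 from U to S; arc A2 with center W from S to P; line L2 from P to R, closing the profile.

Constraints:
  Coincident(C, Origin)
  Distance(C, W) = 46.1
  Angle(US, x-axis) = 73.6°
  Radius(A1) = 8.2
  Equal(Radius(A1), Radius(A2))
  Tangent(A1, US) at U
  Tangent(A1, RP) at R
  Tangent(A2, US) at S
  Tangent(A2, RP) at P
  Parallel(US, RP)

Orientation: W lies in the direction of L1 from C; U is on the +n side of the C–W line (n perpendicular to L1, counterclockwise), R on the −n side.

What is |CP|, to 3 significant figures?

46.8

The slot axis is L1's direction at 73.6°, so u = (cos 73.6°, sin 73.6°) = (0.282, 0.959) and n = (−sin 73.6°, cos 73.6°) = (-0.959, 0.282). C is at the origin and W lies 46.1 along u from C, so W = 46.1·u = (13.0, 44.2). Tangency of A1 to both parallel lines with radius 8.2 puts U and R at C ± 8.2·n: U = (-7.87, 2.32), R = (7.87, -2.32). Equal radii place S and P the same way about W: S = W + 8.2·n = (5.15, 46.5), P = W − 8.2·n = (20.9, 41.9). Then |CP| = |P − C| = 46.8.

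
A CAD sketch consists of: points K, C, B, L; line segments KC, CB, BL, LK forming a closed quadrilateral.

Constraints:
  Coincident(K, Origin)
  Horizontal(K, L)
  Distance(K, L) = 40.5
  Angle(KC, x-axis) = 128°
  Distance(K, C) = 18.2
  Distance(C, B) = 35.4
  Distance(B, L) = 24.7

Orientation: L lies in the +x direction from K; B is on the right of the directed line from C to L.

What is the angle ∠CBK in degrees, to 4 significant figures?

14.37°

K is at the origin; KL is horizontal with |KL| = 40.5 and L in +x, so L = (40.5, 0). KC runs at 128.0° with |KC| = 18.2, so C = (-11.21, 14.34). B is determined by |CB| = 35.4 and |BL| = 24.7 together: it lies at the intersection of circle(C, 35.4) and circle(L, 24.7). With |CL| = 53.66, the foot of the radical line on CL is 32.82 from C and the perpendicular offset is √(35.4² − 32.82²) = 13.26. Taking the right-of-CL solution: B = (16.88, -7.212).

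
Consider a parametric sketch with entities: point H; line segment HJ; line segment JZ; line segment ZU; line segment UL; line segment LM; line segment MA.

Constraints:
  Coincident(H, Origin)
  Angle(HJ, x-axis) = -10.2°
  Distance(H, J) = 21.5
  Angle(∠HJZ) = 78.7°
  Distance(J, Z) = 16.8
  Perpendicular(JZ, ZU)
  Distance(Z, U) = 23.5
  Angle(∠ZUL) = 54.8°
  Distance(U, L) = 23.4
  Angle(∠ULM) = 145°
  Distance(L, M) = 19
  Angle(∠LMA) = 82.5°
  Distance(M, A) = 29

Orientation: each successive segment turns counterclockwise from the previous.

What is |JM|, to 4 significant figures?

11.77

H is at the origin; HJ runs at -10.2° with length 21.5, so J = (21.16, -3.807). ∠HJZ = 78.7° gives JZ at 91.10° from the x-axis; with |JZ| = 16.8, Z = (20.84, 12.99). JZ ⟂ ZU, so ZU runs at -178.9°; with |ZU| = 23.5, U = (-2.658, 12.54). ∠ZUL = 54.8° gives UL at -53.70° from the x-axis; with |UL| = 23.4, L = (11.20, -6.320). ∠ULM = 145.0° gives LM at -18.70° from the x-axis; with |LM| = 19.0, M = (29.19, -12.41). Then |JM| = |M − J| = 11.77.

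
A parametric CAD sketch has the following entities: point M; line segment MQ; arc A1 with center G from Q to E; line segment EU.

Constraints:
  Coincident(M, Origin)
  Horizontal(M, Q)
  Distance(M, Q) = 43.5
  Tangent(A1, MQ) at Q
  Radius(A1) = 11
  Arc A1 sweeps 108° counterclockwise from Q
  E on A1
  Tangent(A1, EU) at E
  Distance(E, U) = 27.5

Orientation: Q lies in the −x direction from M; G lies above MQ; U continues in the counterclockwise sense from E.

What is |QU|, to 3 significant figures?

40.6

M is at the origin; M and Q share the same y with |MQ| = 43.5 and Q on the −x side, so Q = (-43.5, 0.00). Tangency of A1 to MQ means the radius GQ is perpendicular to MQ, so G = Q + (0, 11) = (-43.5, 11.0). On A1, Q sits at bearing -90° from G; a 108° counterclockwise sweep puts E at bearing 18°, so E = G + 11.0·(cos 18°, sin 18°) = (-33.0, 14.4). A1 meets EU tangentially, so GE is at right angles to EU, so EU runs along (−sin 18°, cos 18°); with |EU| = 27.5, U = (-41.5, 40.6). Then |QU| = |U − Q| = 40.6.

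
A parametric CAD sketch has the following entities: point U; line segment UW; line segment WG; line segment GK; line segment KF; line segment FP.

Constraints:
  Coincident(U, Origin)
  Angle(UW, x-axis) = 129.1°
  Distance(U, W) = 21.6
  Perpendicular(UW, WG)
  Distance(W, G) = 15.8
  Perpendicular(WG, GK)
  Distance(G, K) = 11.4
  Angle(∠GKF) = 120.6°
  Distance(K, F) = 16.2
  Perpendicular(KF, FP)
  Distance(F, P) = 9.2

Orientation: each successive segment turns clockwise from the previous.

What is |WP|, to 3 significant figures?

12.1

∠GKF = 120.6° gives KF at -110° from the x-axis; with |KF| = 16.2, F = (0.208, 2.69). The perpendicularity gives FP at right angles to KF, so FP runs at 160°; with |FP| = 9.2, P = (-8.42, 5.88). Then |WP| = |P − W| = 12.1.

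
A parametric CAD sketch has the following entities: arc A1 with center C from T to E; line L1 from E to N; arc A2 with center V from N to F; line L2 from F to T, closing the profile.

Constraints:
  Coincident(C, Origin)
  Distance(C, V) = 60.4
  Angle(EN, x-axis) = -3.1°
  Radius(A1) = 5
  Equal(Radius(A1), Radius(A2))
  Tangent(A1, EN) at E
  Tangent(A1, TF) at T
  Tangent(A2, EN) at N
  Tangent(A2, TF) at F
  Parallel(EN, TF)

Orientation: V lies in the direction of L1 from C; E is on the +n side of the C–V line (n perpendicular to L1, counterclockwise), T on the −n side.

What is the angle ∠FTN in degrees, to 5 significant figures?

9.4008°

The slot axis is L1's direction at -3.1°, so u = (cos -3.1°, sin -3.1°) = (0.99854, -0.054079) and n = (−sin -3.1°, cos -3.1°) = (0.054079, 0.99854). C is at the origin and V lies 60.4 along u from C, so V = 60.4·u = (60.312, -3.2664). Tangency of A1 to both parallel lines with radius 5.0 puts E and T at C ± 5.0·n: E = (0.27039, 4.9927), T = (-0.27039, -4.9927). Equal radii place N and F the same way about V: N = V + 5.0·n = (60.582, 1.7263), F = V − 5.0·n = (60.041, -8.2590). Then cos ∠FTN = TF·TN / (|TF||TN|), giving 9.4008°.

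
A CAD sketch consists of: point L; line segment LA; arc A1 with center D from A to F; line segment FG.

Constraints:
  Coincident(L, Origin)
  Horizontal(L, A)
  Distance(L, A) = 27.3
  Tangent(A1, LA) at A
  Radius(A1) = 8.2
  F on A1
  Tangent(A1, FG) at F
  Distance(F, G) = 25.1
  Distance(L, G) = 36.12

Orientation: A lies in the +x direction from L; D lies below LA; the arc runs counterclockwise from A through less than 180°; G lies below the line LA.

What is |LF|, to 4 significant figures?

20.49

L is at the origin; L and A share the same y with |LA| = 27.3 and A on the +x side, so A = (27.30, 0.000). Since A1 is tangent to LA there, DA ⟂ LA, so D = A + (0, -8.2) = (27.30, -8.200). Since DF ⟂ FG (tangency), |DG| = √(8.2² + 25.1²) = 26.41 regardless of where F sits on A1. So G lies on both circle(L, 36.12) and circle(D, 26.41); the below-LA intersection is G = (16.33, -32.22). F is the foot of the tangent from G: F = (19.15, -7.278).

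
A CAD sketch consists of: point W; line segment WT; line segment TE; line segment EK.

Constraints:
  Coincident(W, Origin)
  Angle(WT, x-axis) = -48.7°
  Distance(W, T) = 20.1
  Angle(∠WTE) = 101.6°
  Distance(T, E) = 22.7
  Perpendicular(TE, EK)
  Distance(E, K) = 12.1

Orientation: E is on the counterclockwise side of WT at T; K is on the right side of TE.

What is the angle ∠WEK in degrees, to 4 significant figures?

126.4°

W is at the origin; WT runs at -48.7° with length 20.1, so T = 20.1·(cos -48.7°, sin -48.7°) = (13.27, -15.10). ∠WTE = 101.6°, so TE runs at -48.7° + (180° − 101.6°) = 29.70° from the x-axis; with |TE| = 22.7, E = T + 22.7·(cos 29.70°, sin 29.70°) = (32.98, -3.853). TE is perpendicular to EK; with |EK| = 12.1 on the right of TE, K = E + 12.1·(0.4955, -0.8686) = (38.98, -14.36). Then cos ∠WEK = EW·EK / (|EW||EK|), giving 126.4°.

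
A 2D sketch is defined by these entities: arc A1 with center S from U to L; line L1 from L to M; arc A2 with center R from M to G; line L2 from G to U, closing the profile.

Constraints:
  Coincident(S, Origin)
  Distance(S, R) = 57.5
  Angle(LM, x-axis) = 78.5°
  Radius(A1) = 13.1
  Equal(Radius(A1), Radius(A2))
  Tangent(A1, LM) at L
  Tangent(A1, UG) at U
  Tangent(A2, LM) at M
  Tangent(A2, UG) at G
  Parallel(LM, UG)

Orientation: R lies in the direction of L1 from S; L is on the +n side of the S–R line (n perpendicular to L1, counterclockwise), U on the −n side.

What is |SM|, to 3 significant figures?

59.0

Tangency of A1 to both parallel lines with radius 13.1 puts L and U at S ± 13.1·n: L = (-12.8, 2.61), U = (12.8, -2.61). Equal radii place M and G the same way about R: M = R + 13.1·n = (-1.37, 59.0), G = R − 13.1·n = (24.3, 53.7). Then |SM| = |M − S| = 59.0.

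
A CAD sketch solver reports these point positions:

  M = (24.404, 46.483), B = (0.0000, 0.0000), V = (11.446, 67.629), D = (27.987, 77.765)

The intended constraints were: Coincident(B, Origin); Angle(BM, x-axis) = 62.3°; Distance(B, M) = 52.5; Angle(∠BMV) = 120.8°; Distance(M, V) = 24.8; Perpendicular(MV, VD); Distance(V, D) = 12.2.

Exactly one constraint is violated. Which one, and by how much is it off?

Distance(V, D) = 12.2 — off by 7.20.

B = (0.00, 0.00) ✓; BM at 62.30° ✓; |BM| = 52.50 ✓; ∠BMV = 120.8° ✓; |MV| = 24.80 ✓; ∠(MV, VD) = 90.00° ✓; |VD| = 19.40 ✗.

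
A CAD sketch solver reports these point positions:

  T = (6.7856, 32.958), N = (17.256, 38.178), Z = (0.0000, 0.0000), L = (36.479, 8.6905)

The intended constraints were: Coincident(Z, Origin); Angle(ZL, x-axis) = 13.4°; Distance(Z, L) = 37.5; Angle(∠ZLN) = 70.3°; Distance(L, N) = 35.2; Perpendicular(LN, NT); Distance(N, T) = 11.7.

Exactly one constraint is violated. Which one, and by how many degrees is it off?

Perpendicular(LN, NT) — off by 6.60°.

Z = (0.00, 0.00) ✓; ZL at 13.40° ✓; |ZL| = 37.50 ✓; ∠ZLN = 70.30° ✓; |LN| = 35.20 ✓; ∠(LN, NT) = 83.40° ✗; |NT| = 11.70 ✓.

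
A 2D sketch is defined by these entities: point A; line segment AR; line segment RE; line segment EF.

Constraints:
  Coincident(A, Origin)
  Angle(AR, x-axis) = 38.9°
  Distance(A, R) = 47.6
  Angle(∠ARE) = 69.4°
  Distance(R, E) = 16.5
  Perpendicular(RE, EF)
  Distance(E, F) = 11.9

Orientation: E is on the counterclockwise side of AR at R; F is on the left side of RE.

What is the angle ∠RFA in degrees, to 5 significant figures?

126.23°

∠ARE = 69.4°, so RE runs at 38.9° + (180° − 69.4°) = 149.50° from the x-axis; with |RE| = 16.5, E = R + 16.5·(cos 149.50°, sin 149.50°) = (22.827, 38.265). The perpendicularity gives EF at right angles to RE; with |EF| = 11.9 on the left of RE, F = E + 11.9·(-0.50754, -0.86163) = (16.788, 28.012). Then cos ∠RFA = FR·FA / (|FR||FA|), giving 126.23°.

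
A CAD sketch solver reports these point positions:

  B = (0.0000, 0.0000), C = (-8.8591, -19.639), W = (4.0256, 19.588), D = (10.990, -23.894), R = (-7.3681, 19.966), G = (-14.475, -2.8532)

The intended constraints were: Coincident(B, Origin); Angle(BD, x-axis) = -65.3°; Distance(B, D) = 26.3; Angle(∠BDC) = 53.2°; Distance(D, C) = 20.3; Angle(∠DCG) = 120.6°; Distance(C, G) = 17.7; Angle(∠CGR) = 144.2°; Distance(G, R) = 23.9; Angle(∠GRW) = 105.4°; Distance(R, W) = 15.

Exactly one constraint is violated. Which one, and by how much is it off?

Distance(R, W) = 15 — off by 3.60.

B = (0.00, 0.00) ✓; BD at -65.30° ✓; |BD| = 26.30 ✓; ∠BDC = 53.20° ✓; |DC| = 20.30 ✓; ∠DCG = 120.6° ✓; |CG| = 17.70 ✓; ∠CGR = 144.2° ✓; |GR| = 23.90 ✓; ∠GRW = 105.4° ✓; |RW| = 11.40 ✗.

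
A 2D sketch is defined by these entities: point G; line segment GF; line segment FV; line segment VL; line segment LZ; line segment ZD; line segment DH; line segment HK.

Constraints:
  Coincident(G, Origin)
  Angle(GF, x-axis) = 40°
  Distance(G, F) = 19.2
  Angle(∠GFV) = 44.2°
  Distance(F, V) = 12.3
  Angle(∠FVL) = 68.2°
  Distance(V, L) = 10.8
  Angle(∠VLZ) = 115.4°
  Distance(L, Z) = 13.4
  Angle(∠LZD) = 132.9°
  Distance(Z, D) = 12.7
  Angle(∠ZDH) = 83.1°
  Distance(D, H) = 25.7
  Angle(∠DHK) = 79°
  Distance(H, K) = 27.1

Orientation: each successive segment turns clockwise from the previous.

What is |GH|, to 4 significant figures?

28.85

∠LZD = 132.9° gives ZD at 40.70° from the x-axis; with |ZD| = 12.7, D = (14.04, 26.78). ∠ZDH = 83.1° gives DH at -56.20° from the x-axis; with |DH| = 25.7, H = (28.33, 5.424). Then |GH| = |H − G| = 28.85.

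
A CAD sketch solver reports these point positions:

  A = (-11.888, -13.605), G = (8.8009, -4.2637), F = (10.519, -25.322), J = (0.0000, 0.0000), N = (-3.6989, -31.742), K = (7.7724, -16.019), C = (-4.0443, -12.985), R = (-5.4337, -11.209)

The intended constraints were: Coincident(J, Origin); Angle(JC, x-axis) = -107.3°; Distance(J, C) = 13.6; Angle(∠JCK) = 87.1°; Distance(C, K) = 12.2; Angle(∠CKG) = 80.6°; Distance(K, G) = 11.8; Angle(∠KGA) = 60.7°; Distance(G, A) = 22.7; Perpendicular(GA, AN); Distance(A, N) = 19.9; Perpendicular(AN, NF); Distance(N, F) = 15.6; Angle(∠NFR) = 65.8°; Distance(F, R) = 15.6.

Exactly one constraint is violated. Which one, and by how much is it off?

Distance(F, R) = 15.6 — off by 5.70.

J = (0.00, 0.00) ✓; JC at -107.3° ✓; |JC| = 13.60 ✓; ∠JCK = 87.10° ✓; |CK| = 12.20 ✓; ∠CKG = 80.60° ✓; |KG| = 11.80 ✓; ∠KGA = 60.70° ✓; |GA| = 22.70 ✓; ∠(GA, AN) = 90.00° ✓; |AN| = 19.90 ✓; ∠(AN, NF) = 90.00° ✓; |NF| = 15.60 ✓; ∠NFR = 65.80° ✓; |FR| = 21.30 ✗.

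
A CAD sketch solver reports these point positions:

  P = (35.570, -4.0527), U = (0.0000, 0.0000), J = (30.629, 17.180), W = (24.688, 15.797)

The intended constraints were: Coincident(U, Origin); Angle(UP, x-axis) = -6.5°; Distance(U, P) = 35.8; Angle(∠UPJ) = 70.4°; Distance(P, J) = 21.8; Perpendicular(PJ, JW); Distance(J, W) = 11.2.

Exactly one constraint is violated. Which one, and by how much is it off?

Distance(J, W) = 11.2 — off by 5.10.

U = (0.00, 0.00) ✓; UP at -6.500° ✓; |UP| = 35.80 ✓; ∠UPJ = 70.40° ✓; |PJ| = 21.80 ✓; ∠(PJ, JW) = 90.00° ✓; |JW| = 6.100 ✗.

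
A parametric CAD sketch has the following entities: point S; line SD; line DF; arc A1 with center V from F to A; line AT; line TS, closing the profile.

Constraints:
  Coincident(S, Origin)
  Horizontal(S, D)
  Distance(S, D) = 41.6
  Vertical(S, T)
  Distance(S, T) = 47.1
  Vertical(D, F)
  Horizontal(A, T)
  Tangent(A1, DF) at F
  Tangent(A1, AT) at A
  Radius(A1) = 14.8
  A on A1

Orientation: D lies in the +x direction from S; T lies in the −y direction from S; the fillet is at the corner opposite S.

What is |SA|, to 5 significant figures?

54.191

The virtual corner opposite S is at (41.600, -47.100). Since A1 is tangent to DF there, VF ⟂ DF and A1 meets AT tangentially, so VA is at right angles to AT, with radius 14.8, so the center V sits 14.8 in from both sides at V = (26.800, -32.300). That places the tangent points at F = (41.600, -32.300) on DF and A = (26.800, -47.100) on AT. Then |SA| = |A − S| = 54.191.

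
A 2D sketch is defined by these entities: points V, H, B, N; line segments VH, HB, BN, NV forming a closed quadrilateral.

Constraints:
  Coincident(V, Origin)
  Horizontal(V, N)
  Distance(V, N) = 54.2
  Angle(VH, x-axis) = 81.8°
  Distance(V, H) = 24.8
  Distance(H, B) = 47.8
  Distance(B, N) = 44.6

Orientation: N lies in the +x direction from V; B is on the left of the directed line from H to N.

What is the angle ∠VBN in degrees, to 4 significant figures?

56.02°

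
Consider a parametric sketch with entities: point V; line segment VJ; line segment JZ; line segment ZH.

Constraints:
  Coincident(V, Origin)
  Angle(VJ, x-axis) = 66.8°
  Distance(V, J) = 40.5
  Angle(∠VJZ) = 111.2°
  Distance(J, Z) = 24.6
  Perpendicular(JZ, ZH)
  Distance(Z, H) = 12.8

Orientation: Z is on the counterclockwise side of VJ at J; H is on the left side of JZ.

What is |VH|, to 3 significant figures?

46.5

V is at the origin; VJ runs at 66.8° with length 40.5, so J = 40.5·(cos 66.8°, sin 66.8°) = (16.0, 37.2). ∠VJZ = 111.2°, so JZ runs at 66.8° + (180° − 111.2°) = 136° from the x-axis; with |JZ| = 24.6, Z = J + 24.6·(cos 136°, sin 136°) = (-1.62, 54.4). The perpendicularity gives ZH at right angles to JZ; with |ZH| = 12.8 on the left of JZ, H = Z + 12.8·(-0.700, -0.714) = (-10.6, 45.3). Then |VH| = |H − V| = 46.5.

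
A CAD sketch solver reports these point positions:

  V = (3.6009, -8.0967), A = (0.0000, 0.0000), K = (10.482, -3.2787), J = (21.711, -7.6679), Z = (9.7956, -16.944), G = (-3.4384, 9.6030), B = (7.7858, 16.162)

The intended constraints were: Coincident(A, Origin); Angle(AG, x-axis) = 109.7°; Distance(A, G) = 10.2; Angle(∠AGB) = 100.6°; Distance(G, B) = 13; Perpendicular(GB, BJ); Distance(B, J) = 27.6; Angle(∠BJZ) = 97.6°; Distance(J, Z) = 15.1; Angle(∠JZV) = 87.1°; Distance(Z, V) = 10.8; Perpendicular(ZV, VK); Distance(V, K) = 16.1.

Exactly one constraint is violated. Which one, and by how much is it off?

Distance(V, K) = 16.1 — off by 7.70.

A = (0.00, 0.00) ✓; AG at 109.7° ✓; |AG| = 10.20 ✓; ∠AGB = 100.6° ✓; |GB| = 13.00 ✓; ∠(GB, BJ) = 90.00° ✓; |BJ| = 27.60 ✓; ∠BJZ = 97.60° ✓; |JZ| = 15.10 ✓; ∠JZV = 87.10° ✓; |ZV| = 10.80 ✓; ∠(ZV, VK) = 90.00° ✓; |VK| = 8.400 ✗.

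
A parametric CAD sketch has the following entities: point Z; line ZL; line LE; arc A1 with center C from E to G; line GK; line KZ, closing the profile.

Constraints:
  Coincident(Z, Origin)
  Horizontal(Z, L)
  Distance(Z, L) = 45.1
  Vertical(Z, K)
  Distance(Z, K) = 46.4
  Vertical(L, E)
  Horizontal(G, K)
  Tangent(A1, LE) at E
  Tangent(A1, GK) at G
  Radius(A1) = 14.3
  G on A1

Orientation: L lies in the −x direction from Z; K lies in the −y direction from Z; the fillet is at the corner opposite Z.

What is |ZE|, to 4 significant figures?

55.36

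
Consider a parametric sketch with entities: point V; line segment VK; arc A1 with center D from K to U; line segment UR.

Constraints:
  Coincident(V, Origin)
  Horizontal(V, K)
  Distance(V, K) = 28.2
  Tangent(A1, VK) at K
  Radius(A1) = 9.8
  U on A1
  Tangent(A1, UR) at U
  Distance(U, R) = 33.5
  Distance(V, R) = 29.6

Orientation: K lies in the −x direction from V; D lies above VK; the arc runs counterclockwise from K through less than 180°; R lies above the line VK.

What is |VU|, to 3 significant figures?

20.9

Checks: |DK| = 9.800 ✓; |DU| = 9.800 ✓; ∠(DU, UR) = 90.00° ✓; |UR| = 33.50 ✓; |VR| = 29.60 ✓.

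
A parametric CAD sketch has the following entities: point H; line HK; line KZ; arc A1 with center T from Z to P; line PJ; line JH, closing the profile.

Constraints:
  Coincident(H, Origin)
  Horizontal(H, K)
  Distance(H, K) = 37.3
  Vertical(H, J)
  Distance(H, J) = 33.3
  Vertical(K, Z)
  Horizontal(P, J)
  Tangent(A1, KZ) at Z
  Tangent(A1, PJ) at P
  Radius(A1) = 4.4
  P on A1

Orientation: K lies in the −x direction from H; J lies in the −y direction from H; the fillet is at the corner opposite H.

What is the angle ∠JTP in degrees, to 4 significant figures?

82.38°

H is at the origin; HK is horizontal with |HK| = 37.3 and K on the −x side, so K = (-37.30, 0.000). H and J share the same x with |HJ| = 33.3 and J on the −y side, so J = (0.000, -33.30). The virtual corner opposite H is at (-37.30, -33.30). A1 meets KZ tangentially, so TZ is at right angles to KZ and since A1 is tangent to PJ there, TP ⟂ PJ, with radius 4.4, so the center T sits 4.4 in from both sides at T = (-32.90, -28.90). That places the tangent points at Z = (-37.30, -28.90) on KZ and P = (-32.90, -33.30) on PJ. Then cos ∠JTP = TJ·TP / (|TJ||TP|), giving 82.38°.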